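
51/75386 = 51/75386 = 0.00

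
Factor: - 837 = -3^3*31^1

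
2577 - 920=1657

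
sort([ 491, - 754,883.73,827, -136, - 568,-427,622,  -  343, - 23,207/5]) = [ - 754,-568, - 427, - 343,-136, - 23,  207/5, 491,622,827,883.73]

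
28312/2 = 14156 =14156.00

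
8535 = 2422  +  6113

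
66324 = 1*66324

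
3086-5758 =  - 2672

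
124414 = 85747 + 38667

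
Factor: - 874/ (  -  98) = 437/49 = 7^(-2 )*19^1*23^1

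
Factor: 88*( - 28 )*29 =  - 71456 = - 2^5*7^1*11^1*29^1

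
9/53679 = 3/17893=0.00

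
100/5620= 5/281= 0.02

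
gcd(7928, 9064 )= 8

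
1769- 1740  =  29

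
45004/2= 22502 = 22502.00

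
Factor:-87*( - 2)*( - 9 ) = -2^1*3^3*29^1 = - 1566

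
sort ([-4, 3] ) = [ - 4, 3 ]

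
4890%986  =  946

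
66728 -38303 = 28425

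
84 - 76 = 8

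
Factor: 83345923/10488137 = 11^ (-1)*31^( - 1 )*67^1*30757^( - 1)*1243969^1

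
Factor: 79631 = 79631^1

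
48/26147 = 48/26147 = 0.00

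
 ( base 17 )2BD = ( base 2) 1100001010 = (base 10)778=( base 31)p3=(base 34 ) mu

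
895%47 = 2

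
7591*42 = 318822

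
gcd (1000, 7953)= 1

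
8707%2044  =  531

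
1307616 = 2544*514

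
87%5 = 2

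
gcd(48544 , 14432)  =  1312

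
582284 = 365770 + 216514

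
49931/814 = 49931/814 = 61.34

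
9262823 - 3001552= 6261271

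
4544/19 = 239 + 3/19 = 239.16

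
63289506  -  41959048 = 21330458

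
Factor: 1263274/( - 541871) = -2^1*11^( - 1 )*191^1*3307^1*49261^( - 1)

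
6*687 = 4122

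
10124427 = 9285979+838448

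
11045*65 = 717925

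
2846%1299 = 248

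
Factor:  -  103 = - 103^1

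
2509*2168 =5439512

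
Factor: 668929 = 668929^1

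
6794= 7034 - 240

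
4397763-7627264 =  - 3229501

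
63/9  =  7 = 7.00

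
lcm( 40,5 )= 40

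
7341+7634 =14975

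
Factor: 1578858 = 2^1 * 3^1*17^1 * 23^1*673^1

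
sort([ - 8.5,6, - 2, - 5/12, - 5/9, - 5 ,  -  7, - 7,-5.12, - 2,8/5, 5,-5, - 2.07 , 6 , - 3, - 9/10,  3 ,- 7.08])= [  -  8.5, - 7.08 ,  -  7, - 7, -5.12,-5,-5,  -  3, - 2.07, - 2,-2, - 9/10,  -  5/9, -5/12, 8/5, 3, 5, 6, 6]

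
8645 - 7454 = 1191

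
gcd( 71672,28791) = 1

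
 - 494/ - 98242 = 247/49121 = 0.01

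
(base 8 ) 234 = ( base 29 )5B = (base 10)156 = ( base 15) A6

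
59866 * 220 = 13170520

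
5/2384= 5/2384=0.00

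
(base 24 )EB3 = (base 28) ahf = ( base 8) 20213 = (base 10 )8331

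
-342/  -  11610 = 19/645  =  0.03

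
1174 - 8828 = - 7654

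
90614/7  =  90614/7 = 12944.86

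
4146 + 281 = 4427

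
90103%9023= 8896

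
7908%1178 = 840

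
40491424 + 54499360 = 94990784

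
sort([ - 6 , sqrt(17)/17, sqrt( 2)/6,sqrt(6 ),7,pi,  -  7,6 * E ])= [ - 7 , - 6,sqrt(2)/6, sqrt(17)/17,sqrt(6), pi,7, 6*E]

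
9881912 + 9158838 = 19040750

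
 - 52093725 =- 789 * 66025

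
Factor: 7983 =3^2*887^1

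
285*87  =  24795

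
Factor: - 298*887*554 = -2^2*149^1 * 277^1 * 887^1 =- 146436604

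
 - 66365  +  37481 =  - 28884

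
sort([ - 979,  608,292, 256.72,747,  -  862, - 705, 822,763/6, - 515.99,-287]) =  [ - 979,-862, - 705, - 515.99, - 287,763/6, 256.72, 292 , 608, 747, 822 ] 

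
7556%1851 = 152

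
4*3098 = 12392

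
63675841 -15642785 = 48033056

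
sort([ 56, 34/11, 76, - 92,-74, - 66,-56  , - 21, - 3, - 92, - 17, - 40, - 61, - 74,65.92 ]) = [ - 92, - 92, - 74,  -  74, - 66,-61,  -  56, - 40, - 21,  -  17, - 3, 34/11,  56, 65.92,  76]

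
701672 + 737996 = 1439668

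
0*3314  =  0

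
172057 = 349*493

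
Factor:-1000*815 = -815000   =  - 2^3 * 5^4*163^1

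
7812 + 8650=16462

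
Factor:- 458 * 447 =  - 204726 = -2^1*3^1 * 149^1*229^1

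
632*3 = 1896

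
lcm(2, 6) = 6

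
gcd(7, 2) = 1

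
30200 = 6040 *5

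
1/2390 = 1/2390 = 0.00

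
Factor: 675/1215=5/9=3^ (-2)*5^1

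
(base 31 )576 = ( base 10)5028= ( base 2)1001110100100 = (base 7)20442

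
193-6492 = -6299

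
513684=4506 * 114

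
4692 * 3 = 14076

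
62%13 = 10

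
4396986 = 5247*838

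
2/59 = 2/59 = 0.03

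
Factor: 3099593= 7^2 * 17^1*61^2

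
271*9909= 2685339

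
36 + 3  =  39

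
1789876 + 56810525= 58600401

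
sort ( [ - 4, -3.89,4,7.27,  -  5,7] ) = [-5,-4,-3.89,4, 7,7.27 ] 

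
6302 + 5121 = 11423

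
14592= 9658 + 4934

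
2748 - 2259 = 489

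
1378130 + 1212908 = 2591038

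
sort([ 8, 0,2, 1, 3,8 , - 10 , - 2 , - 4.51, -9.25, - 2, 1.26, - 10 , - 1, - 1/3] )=[ - 10, - 10, - 9.25, - 4.51,-2, - 2, - 1,  -  1/3,0 , 1,1.26, 2,3,8,8 ]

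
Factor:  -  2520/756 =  - 10/3 = - 2^1*3^( - 1)*5^1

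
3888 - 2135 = 1753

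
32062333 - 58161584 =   -  26099251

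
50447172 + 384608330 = 435055502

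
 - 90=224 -314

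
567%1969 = 567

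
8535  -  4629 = 3906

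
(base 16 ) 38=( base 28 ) 20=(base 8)70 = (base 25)26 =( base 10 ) 56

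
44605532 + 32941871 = 77547403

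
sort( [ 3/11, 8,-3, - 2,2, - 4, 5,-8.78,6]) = [ - 8.78, - 4, - 3,  -  2,  3/11, 2, 5, 6, 8 ]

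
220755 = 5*44151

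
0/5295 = 0=0.00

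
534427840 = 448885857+85541983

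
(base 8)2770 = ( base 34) 1AW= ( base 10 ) 1528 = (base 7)4312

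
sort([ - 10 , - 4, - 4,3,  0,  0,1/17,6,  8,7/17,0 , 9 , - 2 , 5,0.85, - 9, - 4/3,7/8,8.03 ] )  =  [ - 10,-9, - 4, - 4, - 2,  -  4/3,  0,0, 0,1/17, 7/17,0.85,7/8,3,5,6,8, 8.03,9 ] 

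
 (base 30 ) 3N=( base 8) 161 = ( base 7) 221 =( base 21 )58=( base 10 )113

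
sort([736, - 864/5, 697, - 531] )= [ - 531, - 864/5, 697, 736] 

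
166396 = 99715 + 66681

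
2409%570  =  129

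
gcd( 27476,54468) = 4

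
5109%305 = 229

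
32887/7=32887/7 = 4698.14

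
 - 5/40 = - 1/8   =  - 0.12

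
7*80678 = 564746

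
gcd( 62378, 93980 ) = 2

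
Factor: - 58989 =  - 3^1 * 7^1*53^2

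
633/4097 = 633/4097 = 0.15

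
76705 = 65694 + 11011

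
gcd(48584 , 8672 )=8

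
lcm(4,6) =12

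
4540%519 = 388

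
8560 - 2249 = 6311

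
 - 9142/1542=-4571/771  =  - 5.93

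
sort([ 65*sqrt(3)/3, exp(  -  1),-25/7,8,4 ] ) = [ - 25/7,exp( - 1) , 4,8, 65*sqrt( 3 ) /3 ] 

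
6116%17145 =6116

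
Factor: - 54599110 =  - 2^1*5^1*  5459911^1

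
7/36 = 7/36 = 0.19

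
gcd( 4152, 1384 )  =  1384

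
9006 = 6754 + 2252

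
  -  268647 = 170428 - 439075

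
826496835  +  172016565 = 998513400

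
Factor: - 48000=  - 2^7*3^1 * 5^3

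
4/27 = 4/27= 0.15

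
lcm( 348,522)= 1044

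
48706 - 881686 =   -  832980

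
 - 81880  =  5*( - 16376 )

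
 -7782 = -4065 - 3717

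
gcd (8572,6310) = 2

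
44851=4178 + 40673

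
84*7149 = 600516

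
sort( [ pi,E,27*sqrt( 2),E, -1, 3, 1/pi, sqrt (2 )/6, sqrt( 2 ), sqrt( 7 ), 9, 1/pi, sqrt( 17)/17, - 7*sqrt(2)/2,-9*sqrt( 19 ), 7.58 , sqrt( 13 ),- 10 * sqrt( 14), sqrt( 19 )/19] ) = [ - 9  *  sqrt( 19),-10 * sqrt(14), - 7*sqrt ( 2) /2,-1, sqrt( 19 )/19, sqrt( 2 )/6, sqrt(17 )/17, 1/pi, 1/pi,sqrt( 2 ), sqrt (7 ), E,E,  3,pi, sqrt( 13)  ,  7.58, 9, 27*sqrt( 2 ) ] 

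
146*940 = 137240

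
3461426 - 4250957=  - 789531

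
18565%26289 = 18565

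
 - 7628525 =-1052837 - 6575688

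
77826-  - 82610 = 160436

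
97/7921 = 97/7921 = 0.01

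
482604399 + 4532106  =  487136505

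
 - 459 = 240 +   -  699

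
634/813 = 634/813 = 0.78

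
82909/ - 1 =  - 82909+0/1  =  - 82909.00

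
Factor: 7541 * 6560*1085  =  2^5 * 5^2*7^1  *31^1*41^1 * 7541^1 =53673821600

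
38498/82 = 19249/41 = 469.49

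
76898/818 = 94  +  3/409 = 94.01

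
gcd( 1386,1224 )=18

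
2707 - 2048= 659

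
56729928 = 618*91796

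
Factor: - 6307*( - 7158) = 45145506 = 2^1 *3^1*7^1 *17^1*53^1*1193^1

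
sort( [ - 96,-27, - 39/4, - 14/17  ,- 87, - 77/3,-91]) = [ - 96 ,  -  91,-87,-27, - 77/3, - 39/4,-14/17] 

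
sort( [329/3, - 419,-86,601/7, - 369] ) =[  -  419,-369,  -  86, 601/7, 329/3]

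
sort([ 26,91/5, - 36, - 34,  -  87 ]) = [ - 87, - 36,  -  34, 91/5, 26 ]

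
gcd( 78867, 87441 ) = 3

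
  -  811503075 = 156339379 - 967842454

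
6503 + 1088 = 7591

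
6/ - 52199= - 6/52199 = - 0.00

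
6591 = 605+5986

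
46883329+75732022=122615351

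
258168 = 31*8328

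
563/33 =17 + 2/33 = 17.06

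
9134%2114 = 678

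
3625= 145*25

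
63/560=9/80 = 0.11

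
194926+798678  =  993604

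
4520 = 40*113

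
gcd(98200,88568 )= 8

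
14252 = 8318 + 5934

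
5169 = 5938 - 769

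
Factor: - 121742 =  - 2^1*29^1*2099^1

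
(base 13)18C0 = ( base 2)111001111001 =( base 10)3705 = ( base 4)321321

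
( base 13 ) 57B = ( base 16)3B3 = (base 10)947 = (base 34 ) RT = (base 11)791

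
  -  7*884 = -6188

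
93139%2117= 2108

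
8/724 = 2/181 = 0.01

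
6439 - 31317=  - 24878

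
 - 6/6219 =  - 2/2073  =  - 0.00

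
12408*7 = 86856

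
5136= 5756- 620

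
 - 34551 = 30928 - 65479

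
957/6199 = 957/6199 = 0.15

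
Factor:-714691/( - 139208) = 2^ ( - 3 )*17401^(-1 )*714691^1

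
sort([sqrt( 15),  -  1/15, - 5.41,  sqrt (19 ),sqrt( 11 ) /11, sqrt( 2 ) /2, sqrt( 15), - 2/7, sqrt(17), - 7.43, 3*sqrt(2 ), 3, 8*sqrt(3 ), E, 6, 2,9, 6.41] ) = [  -  7.43, - 5.41, - 2/7, - 1/15, sqrt (11) /11, sqrt( 2)/2, 2, E,3,  sqrt(  15 ),sqrt(15),sqrt(17 ), 3*sqrt( 2), sqrt( 19), 6,6.41,9,8*sqrt( 3) ]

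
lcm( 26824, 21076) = 295064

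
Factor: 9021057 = 3^1*3007019^1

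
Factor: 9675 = 3^2*5^2*43^1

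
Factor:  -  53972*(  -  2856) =2^5*3^1 * 7^1*17^1*103^1*131^1 = 154144032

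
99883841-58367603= 41516238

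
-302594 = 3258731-3561325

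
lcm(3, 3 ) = 3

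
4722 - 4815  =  -93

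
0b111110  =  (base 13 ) 4a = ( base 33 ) 1T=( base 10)62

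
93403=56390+37013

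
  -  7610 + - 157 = - 7767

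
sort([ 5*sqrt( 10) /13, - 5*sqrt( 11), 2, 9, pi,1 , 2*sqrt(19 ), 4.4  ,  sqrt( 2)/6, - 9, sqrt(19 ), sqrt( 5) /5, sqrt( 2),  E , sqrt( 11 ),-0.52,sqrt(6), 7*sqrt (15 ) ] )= [ - 5*sqrt( 11 ) , - 9 ,  -  0.52, sqrt( 2)/6 , sqrt( 5)/5, 1,5*sqrt( 10)/13, sqrt( 2 ), 2,sqrt( 6), E, pi, sqrt( 11), sqrt( 19),4.4, 2 * sqrt( 19),9, 7*sqrt( 15)]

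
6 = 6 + 0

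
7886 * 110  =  867460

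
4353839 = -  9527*(  -  457) 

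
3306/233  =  14 + 44/233  =  14.19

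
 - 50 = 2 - 52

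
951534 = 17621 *54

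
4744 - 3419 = 1325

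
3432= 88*39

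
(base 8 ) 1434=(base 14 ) 40c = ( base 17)2ce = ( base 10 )796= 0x31C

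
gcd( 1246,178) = 178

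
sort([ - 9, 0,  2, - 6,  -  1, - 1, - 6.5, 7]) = [  -  9,-6.5, -6 , - 1 ,-1,0, 2 , 7]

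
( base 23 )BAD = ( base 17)13GA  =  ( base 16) 17AE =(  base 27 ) 88E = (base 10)6062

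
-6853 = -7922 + 1069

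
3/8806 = 3/8806 = 0.00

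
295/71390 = 1/242 = 0.00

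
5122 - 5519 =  - 397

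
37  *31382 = 1161134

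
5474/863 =6 + 296/863 = 6.34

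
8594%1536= 914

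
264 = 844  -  580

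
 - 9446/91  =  - 9446/91  =  -  103.80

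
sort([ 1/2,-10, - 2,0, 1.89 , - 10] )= [ - 10 , - 10, - 2,0, 1/2,1.89 ]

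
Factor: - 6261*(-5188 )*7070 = 2^3*3^1*5^1*7^1*101^1 *1297^1*2087^1 = 229648220760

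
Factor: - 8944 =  - 2^4 * 13^1  *43^1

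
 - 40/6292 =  - 1  +  1563/1573= - 0.01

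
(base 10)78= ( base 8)116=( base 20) 3i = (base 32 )2e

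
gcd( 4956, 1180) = 236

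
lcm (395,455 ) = 35945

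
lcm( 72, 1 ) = 72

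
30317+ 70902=101219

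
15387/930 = 16 + 169/310 =16.55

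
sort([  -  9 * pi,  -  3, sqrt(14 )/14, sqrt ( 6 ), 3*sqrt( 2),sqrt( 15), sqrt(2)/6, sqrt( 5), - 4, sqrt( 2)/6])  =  [  -  9 * pi,-4, - 3, sqrt( 2) /6,sqrt( 2 ) /6, sqrt( 14)/14,sqrt(5),sqrt(6 ),sqrt (15), 3*sqrt( 2)]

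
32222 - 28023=4199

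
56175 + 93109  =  149284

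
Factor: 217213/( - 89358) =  - 773/318 = - 2^( - 1)*3^( - 1)*53^ ( - 1 )*773^1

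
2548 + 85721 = 88269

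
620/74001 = 620/74001 = 0.01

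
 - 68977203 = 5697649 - 74674852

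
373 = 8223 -7850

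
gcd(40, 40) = 40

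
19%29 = 19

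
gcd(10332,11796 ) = 12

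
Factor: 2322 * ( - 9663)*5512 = - 123675422832   =  -2^4* 3^4*13^1*43^1*53^1*3221^1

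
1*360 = 360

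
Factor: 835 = 5^1 *167^1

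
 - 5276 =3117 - 8393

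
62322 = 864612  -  802290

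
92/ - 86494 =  - 1 + 43201/43247 = - 0.00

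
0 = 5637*0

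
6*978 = 5868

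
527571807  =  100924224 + 426647583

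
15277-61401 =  - 46124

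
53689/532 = 100 + 489/532 = 100.92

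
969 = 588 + 381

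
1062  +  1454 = 2516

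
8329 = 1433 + 6896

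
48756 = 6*8126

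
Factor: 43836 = 2^2*3^1*13^1*281^1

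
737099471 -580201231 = 156898240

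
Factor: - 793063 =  - 23^1*29^2*41^1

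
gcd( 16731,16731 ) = 16731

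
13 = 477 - 464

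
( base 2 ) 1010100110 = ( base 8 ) 1246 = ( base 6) 3050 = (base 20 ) 1DI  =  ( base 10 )678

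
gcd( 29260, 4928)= 308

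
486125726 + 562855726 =1048981452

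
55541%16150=7091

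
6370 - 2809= 3561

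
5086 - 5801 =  - 715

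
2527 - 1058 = 1469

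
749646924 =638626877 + 111020047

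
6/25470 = 1/4245  =  0.00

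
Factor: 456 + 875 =11^3 = 1331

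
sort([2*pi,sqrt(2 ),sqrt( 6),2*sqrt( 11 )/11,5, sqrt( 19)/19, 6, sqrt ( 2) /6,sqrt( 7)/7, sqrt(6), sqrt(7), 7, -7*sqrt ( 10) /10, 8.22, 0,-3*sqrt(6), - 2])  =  [  -  3*sqrt( 6),- 7*sqrt( 10)/10,-2, 0,sqrt(19)/19,sqrt( 2 )/6,sqrt(7)/7, 2 *sqrt(11)/11,sqrt(2 ), sqrt(6 ), sqrt(6 ), sqrt(7),  5, 6, 2*pi,  7,8.22 ]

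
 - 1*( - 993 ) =993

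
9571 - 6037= 3534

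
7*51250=358750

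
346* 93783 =32448918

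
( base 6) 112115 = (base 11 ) 71a3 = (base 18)1B8B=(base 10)9551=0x254f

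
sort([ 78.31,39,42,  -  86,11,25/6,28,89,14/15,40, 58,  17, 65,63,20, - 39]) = [ - 86,- 39,14/15,25/6, 11,17,20, 28, 39,40,42,  58,63,65,78.31,  89] 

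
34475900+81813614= 116289514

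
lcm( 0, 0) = 0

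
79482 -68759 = 10723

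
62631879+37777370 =100409249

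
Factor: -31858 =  - 2^1*17^1*937^1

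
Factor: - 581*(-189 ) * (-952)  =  -2^3 * 3^3*7^3*17^1*83^1=- 104538168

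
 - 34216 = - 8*4277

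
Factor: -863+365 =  - 2^1*3^1*83^1 = -498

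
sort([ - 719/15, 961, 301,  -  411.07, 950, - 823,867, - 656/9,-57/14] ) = [ -823 ,-411.07,-656/9, - 719/15, - 57/14, 301, 867,950 , 961 ]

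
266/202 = 1 + 32/101 = 1.32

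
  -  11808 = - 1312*9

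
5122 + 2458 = 7580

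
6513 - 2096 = 4417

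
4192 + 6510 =10702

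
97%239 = 97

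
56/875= 8/125 = 0.06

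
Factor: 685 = 5^1*137^1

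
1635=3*545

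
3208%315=58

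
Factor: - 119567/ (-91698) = 2^(-1 )*3^ ( - 1)*7^1*17^(-1) * 19^1 = 133/102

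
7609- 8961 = -1352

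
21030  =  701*30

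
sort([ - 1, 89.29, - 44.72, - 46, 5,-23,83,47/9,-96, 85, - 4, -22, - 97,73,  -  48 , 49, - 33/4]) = [-97, - 96, - 48, - 46,-44.72,  -  23 , - 22, - 33/4, - 4, - 1, 5,47/9, 49, 73, 83, 85, 89.29] 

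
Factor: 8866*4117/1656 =793507/36 =2^( - 2)*3^(  -  2 )*11^1*13^1 *31^1*179^1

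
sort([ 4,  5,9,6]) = [ 4,5,6, 9 ]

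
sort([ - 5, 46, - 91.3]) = [ - 91.3, - 5, 46]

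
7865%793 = 728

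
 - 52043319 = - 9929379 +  - 42113940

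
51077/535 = 51077/535 = 95.47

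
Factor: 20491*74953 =1535861923 = 17^1*31^1*661^1 * 4409^1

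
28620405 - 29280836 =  - 660431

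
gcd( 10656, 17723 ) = 37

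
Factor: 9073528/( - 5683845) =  - 2^3*3^( - 1)*5^( - 1)*167^( - 1) * 647^1*1753^1*  2269^( - 1)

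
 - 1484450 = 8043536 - 9527986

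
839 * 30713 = 25768207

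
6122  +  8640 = 14762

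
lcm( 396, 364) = 36036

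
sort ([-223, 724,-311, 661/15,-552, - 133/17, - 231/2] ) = [ - 552, - 311,  -  223, - 231/2,-133/17,661/15,  724 ]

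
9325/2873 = 9325/2873 = 3.25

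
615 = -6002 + 6617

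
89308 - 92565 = - 3257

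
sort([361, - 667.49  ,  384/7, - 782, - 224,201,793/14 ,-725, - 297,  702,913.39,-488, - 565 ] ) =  [ - 782 , - 725,-667.49,-565,-488, - 297,-224,384/7, 793/14,201,  361, 702,913.39 ] 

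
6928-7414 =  - 486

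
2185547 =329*6643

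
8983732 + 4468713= 13452445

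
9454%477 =391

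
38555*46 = 1773530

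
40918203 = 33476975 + 7441228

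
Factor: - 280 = - 2^3*5^1 * 7^1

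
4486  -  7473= - 2987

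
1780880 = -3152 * ( - 565)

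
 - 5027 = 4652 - 9679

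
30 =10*3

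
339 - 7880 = - 7541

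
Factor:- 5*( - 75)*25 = 3^1*5^5 = 9375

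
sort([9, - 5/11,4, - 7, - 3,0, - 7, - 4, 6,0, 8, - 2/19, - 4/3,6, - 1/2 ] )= [ - 7 ,- 7, - 4, - 3  , - 4/3, - 1/2, - 5/11, - 2/19,0,0,4,6,6, 8, 9]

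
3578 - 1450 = 2128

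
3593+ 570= 4163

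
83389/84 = 83389/84 = 992.73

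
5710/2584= 2 + 271/1292 = 2.21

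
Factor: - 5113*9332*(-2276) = 108598238416 = 2^4*569^1 * 2333^1*  5113^1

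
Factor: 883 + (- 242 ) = 641 = 641^1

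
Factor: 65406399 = 3^1 * 53^1*411361^1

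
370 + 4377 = 4747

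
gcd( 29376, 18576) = 432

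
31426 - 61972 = -30546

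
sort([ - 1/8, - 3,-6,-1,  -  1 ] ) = [ - 6, - 3, - 1,-1, - 1/8]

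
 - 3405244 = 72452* ( - 47)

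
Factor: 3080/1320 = 3^(-1)*7^1 =7/3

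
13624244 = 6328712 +7295532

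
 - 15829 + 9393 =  - 6436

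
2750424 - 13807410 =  - 11056986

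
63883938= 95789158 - 31905220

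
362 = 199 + 163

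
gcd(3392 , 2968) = 424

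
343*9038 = 3100034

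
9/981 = 1/109 = 0.01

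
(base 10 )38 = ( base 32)16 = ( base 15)28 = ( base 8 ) 46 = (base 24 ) 1E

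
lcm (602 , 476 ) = 20468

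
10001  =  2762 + 7239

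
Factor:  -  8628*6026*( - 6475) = 336650323800= 2^3 * 3^1*5^2*7^1*23^1*37^1*131^1*719^1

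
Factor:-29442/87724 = -2103/6266 = - 2^(-1 ) * 3^1 * 13^(  -  1) *241^( - 1) * 701^1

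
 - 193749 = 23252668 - 23446417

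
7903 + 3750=11653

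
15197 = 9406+5791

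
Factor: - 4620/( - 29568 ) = 2^( - 5)*5^1 = 5/32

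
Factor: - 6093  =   - 3^2*677^1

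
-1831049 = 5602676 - 7433725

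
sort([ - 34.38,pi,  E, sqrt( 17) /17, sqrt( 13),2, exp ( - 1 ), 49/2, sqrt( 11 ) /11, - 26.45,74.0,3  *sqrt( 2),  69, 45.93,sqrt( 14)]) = [ - 34.38 ,- 26.45, sqrt( 17) /17, sqrt(11)/11, exp( - 1 ), 2, E , pi, sqrt ( 13), sqrt( 14 ), 3*sqrt( 2),49/2,  45.93, 69, 74.0]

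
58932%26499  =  5934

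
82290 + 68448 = 150738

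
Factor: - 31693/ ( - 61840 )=41/80 = 2^(- 4)*5^( - 1)*41^1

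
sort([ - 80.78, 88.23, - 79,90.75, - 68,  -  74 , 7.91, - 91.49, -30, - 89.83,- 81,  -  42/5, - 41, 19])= [ - 91.49, - 89.83, -81, - 80.78, - 79,- 74, - 68, - 41, - 30, - 42/5, 7.91,19,88.23,90.75 ] 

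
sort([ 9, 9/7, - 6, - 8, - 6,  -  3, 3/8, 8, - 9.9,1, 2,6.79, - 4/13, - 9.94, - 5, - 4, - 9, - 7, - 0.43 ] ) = [-9.94, - 9.9, - 9, - 8, - 7, - 6, - 6 , - 5, -4, - 3, -0.43, - 4/13,3/8,1, 9/7, 2, 6.79,8, 9]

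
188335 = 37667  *5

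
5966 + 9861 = 15827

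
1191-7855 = -6664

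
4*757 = 3028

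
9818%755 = 3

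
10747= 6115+4632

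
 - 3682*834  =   - 3070788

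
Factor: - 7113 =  - 3^1*2371^1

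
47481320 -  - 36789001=84270321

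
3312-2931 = 381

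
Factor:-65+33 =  - 32 = - 2^5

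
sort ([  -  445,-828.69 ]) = [-828.69, - 445 ] 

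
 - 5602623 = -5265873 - 336750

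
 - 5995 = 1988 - 7983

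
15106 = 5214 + 9892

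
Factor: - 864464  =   - 2^4*97^1*557^1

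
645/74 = 8 + 53/74 = 8.72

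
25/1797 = 25/1797 = 0.01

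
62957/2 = 31478+1/2 = 31478.50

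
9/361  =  9/361 = 0.02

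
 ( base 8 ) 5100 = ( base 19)752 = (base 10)2624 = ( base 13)126b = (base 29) 33e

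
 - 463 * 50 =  -23150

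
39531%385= 261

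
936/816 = 1 +5/34  =  1.15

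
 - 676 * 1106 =- 747656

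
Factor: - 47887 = -7^1*6841^1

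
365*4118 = 1503070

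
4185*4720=19753200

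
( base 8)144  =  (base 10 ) 100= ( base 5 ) 400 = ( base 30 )3a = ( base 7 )202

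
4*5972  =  23888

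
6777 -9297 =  - 2520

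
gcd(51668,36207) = 1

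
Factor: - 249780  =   - 2^2*3^1* 5^1 * 23^1*181^1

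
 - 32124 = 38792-70916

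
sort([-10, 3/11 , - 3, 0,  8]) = [-10,  -  3,  0,3/11,8 ] 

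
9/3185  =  9/3185 = 0.00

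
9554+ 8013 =17567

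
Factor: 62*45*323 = 2^1*3^2 * 5^1*17^1*19^1*31^1 = 901170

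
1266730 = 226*5605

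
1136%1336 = 1136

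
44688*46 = 2055648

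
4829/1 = 4829 = 4829.00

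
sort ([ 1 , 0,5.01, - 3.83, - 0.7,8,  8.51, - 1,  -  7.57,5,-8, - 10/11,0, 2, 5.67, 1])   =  [ - 8, - 7.57, - 3.83,-1,-10/11,-0.7,0,0, 1,1,2,  5,5.01 , 5.67 , 8,8.51]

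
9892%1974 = 22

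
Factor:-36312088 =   -  2^3*4539011^1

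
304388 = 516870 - 212482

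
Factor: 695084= 2^2*13^1 * 13367^1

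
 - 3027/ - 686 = 3027/686=4.41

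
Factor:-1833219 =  - 3^3*43^1*1579^1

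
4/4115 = 4/4115 = 0.00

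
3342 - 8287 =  - 4945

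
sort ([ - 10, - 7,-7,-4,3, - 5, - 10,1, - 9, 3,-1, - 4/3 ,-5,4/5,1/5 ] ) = [ - 10, - 10,-9, - 7,-7,-5, - 5, - 4,-4/3, - 1, 1/5,4/5,1, 3,3]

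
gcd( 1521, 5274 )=9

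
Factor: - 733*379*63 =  - 17501841 =-  3^2*7^1*379^1*733^1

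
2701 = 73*37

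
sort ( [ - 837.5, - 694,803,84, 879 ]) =[ - 837.5, - 694, 84,803, 879]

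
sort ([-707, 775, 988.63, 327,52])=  [ - 707, 52, 327,775, 988.63] 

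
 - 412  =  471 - 883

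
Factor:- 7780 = - 2^2*5^1*389^1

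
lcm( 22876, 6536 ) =45752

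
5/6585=1/1317 =0.00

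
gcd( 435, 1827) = 87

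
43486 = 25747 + 17739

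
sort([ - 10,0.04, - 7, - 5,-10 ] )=[ - 10, - 10,-7, - 5, 0.04]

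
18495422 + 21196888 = 39692310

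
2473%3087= 2473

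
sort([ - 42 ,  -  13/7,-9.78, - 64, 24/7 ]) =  [-64,-42, - 9.78,- 13/7,24/7] 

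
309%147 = 15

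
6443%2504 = 1435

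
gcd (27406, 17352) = 2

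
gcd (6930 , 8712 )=198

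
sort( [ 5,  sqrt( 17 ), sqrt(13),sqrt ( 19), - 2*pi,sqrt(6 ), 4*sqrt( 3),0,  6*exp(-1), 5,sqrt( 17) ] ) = [-2 *pi, 0, 6*exp(-1),sqrt(6 ), sqrt( 13), sqrt( 17 )  ,  sqrt( 17),sqrt ( 19 ), 5,5, 4*sqrt( 3 ) ]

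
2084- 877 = 1207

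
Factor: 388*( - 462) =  - 2^3 * 3^1* 7^1*11^1 * 97^1 = - 179256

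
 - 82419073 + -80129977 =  - 162549050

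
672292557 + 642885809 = 1315178366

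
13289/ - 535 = -25+86/535 = -24.84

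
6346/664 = 9 + 185/332 = 9.56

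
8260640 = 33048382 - 24787742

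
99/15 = 33/5 = 6.60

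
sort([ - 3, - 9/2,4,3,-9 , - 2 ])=[ - 9, - 9/2, - 3,- 2, 3,4 ] 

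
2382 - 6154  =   - 3772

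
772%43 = 41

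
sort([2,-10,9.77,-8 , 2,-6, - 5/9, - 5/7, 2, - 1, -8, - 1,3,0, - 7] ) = [ - 10, - 8, - 8 , - 7 , - 6, - 1,- 1, - 5/7 , - 5/9, 0,2,2, 2,3, 9.77 ] 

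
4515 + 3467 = 7982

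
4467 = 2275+2192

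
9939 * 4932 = 49019148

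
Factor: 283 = 283^1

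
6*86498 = 518988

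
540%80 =60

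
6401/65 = 98 + 31/65 = 98.48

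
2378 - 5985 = -3607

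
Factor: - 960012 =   -  2^2*3^4 * 2963^1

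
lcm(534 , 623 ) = 3738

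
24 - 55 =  - 31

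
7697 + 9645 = 17342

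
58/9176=29/4588 = 0.01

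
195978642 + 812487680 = 1008466322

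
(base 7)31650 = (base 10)7875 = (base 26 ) BGN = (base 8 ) 17303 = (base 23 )EK9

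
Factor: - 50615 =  - 5^1*  53^1*191^1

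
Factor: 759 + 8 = 13^1*59^1 = 767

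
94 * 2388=224472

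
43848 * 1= 43848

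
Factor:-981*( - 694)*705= 479973870= 2^1*3^3 * 5^1*47^1 *109^1*347^1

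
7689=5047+2642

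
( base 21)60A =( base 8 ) 5140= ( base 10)2656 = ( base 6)20144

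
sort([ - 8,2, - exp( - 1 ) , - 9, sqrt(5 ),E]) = [ - 9 , - 8 , - exp( - 1 ),2,sqrt (5 ), E] 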